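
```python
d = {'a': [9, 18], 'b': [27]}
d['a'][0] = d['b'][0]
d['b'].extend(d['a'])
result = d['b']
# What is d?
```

After line 1: d = {'a': [9, 18], 'b': [27]}
After line 2 (a[0] = b[0] = 27): d = {'a': [27, 18], 'b': [27]}
After line 3 (b.extend(a) appends [27, 18]): d = {'a': [27, 18], 'b': [27, 27, 18]}
After line 4: result = d['b'] = [27, 27, 18]

{'a': [27, 18], 'b': [27, 27, 18]}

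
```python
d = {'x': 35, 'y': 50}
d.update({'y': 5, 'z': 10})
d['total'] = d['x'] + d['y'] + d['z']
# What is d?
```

After line 1: d = {'x': 35, 'y': 50}
After line 2 (y overwritten, z added): d = {'x': 35, 'y': 5, 'z': 10}
After line 3 (total = 35 + 5 + 10 = 50): d = {'x': 35, 'y': 5, 'z': 10, 'total': 50}

{'x': 35, 'y': 5, 'z': 10, 'total': 50}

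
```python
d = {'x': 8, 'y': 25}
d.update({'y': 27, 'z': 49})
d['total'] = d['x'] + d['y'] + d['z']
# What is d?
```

After line 1: d = {'x': 8, 'y': 25}
After line 2 (y overwritten, z added): d = {'x': 8, 'y': 27, 'z': 49}
After line 3 (total = 8 + 27 + 49 = 84): d = {'x': 8, 'y': 27, 'z': 49, 'total': 84}

{'x': 8, 'y': 27, 'z': 49, 'total': 84}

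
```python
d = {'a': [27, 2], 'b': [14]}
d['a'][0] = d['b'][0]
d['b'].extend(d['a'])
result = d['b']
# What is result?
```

After line 1: d = {'a': [27, 2], 'b': [14]}
After line 2 (a[0] = b[0] = 14): d = {'a': [14, 2], 'b': [14]}
After line 3 (b.extend(a) appends [14, 2]): d = {'a': [14, 2], 'b': [14, 14, 2]}
After line 4: result = d['b'] = [14, 14, 2]

[14, 14, 2]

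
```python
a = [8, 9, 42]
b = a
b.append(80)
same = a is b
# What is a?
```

After line 1: a = [8, 9, 42]
After line 2 (b = a is an alias, same object): a = [8, 9, 42], b = [8, 9, 42]
After line 3 (b.append mutates the shared list): a = [8, 9, 42, 80], b = [8, 9, 42, 80]
After line 4 (same = a is b; same object -> True): same = True

[8, 9, 42, 80]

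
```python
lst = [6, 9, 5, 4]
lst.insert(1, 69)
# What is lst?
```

[6, 69, 9, 5, 4]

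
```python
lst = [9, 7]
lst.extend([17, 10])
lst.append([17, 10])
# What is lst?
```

After line 1: lst = [9, 7]
After line 2 (extend unpacks [17, 10]): lst = [9, 7, 17, 10]
After line 3 (append adds [17, 10] as single element): lst = [9, 7, 17, 10, [17, 10]]

[9, 7, 17, 10, [17, 10]]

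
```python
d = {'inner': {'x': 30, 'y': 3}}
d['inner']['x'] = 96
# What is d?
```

After line 1: d = {'inner': {'x': 30, 'y': 3}}
After line 2 (inner x overwritten): d = {'inner': {'x': 96, 'y': 3}}

{'inner': {'x': 96, 'y': 3}}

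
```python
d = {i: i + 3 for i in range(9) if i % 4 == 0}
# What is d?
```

{0: 3, 4: 7, 8: 11}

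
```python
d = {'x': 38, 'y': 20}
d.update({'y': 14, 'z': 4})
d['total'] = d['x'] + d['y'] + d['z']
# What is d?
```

After line 1: d = {'x': 38, 'y': 20}
After line 2 (y overwritten, z added): d = {'x': 38, 'y': 14, 'z': 4}
After line 3 (total = 38 + 14 + 4 = 56): d = {'x': 38, 'y': 14, 'z': 4, 'total': 56}

{'x': 38, 'y': 14, 'z': 4, 'total': 56}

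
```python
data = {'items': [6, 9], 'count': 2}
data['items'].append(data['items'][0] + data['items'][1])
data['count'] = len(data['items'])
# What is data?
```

After line 1: data = {'items': [6, 9], 'count': 2}
After line 2 (append 6 + 9 = 15): data = {'items': [6, 9, 15], 'count': 2}
After line 3 (count = len(items) = 3): data = {'items': [6, 9, 15], 'count': 3}

{'items': [6, 9, 15], 'count': 3}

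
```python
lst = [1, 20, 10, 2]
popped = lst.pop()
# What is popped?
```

2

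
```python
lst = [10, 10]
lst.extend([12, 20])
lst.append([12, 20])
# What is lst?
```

After line 1: lst = [10, 10]
After line 2 (extend unpacks [12, 20]): lst = [10, 10, 12, 20]
After line 3 (append adds [12, 20] as single element): lst = [10, 10, 12, 20, [12, 20]]

[10, 10, 12, 20, [12, 20]]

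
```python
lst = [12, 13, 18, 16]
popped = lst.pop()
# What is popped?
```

16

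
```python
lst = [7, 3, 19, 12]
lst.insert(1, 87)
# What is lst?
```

[7, 87, 3, 19, 12]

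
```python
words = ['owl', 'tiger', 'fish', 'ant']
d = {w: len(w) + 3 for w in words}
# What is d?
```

{'owl': 6, 'tiger': 8, 'fish': 7, 'ant': 6}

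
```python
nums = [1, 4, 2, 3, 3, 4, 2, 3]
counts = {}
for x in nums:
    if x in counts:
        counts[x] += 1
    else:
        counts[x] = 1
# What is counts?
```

Initial: counts = {}, nums = [1, 4, 2, 3, 3, 4, 2, 3]
See 1: counts = {1: 1}
See 4: counts = {1: 1, 4: 1}
See 2: counts = {1: 1, 4: 1, 2: 1}
See 3: counts = {1: 1, 4: 1, 2: 1, 3: 1}
See 3: counts = {1: 1, 4: 1, 2: 1, 3: 2}
See 4: counts = {1: 1, 4: 2, 2: 1, 3: 2}
See 2: counts = {1: 1, 4: 2, 2: 2, 3: 2}
See 3: counts = {1: 1, 4: 2, 2: 2, 3: 3}

{1: 1, 4: 2, 2: 2, 3: 3}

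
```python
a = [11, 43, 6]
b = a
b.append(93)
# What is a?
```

After line 1: a = [11, 43, 6]
After line 2 (b = a is an alias, same object): a = [11, 43, 6], b = [11, 43, 6]
After line 3 (b.append mutates the shared list): a = [11, 43, 6, 93], b = [11, 43, 6, 93]

[11, 43, 6, 93]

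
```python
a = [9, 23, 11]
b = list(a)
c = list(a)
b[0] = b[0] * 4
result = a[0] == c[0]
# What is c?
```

After line 1: a = [9, 23, 11]
After line 2 (b = list(a), copy): a = [9, 23, 11], b = [9, 23, 11]
After line 3 (c = list(a) is a copy, new object): c = [9, 23, 11]
After line 4 (b[0] = 9 * 4 = 36; only b mutates (copy)): a = [9, 23, 11], b = [36, 23, 11], c = [9, 23, 11]
After line 5 (a[0] = 9, c[0] = 9; result = True)

[9, 23, 11]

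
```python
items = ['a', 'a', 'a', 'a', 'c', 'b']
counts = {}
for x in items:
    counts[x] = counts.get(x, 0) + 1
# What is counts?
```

Initial: counts = {}, items = ['a', 'a', 'a', 'a', 'c', 'b']
See 'a': counts = {'a': 1}
See 'a': counts = {'a': 2}
See 'a': counts = {'a': 3}
See 'a': counts = {'a': 4}
See 'c': counts = {'a': 4, 'c': 1}
See 'b': counts = {'a': 4, 'c': 1, 'b': 1}

{'a': 4, 'c': 1, 'b': 1}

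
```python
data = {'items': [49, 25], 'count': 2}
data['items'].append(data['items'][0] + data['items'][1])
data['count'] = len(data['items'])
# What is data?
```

After line 1: data = {'items': [49, 25], 'count': 2}
After line 2 (append 49 + 25 = 74): data = {'items': [49, 25, 74], 'count': 2}
After line 3 (count = len(items) = 3): data = {'items': [49, 25, 74], 'count': 3}

{'items': [49, 25, 74], 'count': 3}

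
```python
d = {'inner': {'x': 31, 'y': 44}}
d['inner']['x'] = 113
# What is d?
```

After line 1: d = {'inner': {'x': 31, 'y': 44}}
After line 2 (inner x overwritten): d = {'inner': {'x': 113, 'y': 44}}

{'inner': {'x': 113, 'y': 44}}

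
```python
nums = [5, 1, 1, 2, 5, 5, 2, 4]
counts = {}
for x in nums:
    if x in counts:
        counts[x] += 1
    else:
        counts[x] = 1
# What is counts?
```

Initial: counts = {}, nums = [5, 1, 1, 2, 5, 5, 2, 4]
See 5: counts = {5: 1}
See 1: counts = {5: 1, 1: 1}
See 1: counts = {5: 1, 1: 2}
See 2: counts = {5: 1, 1: 2, 2: 1}
See 5: counts = {5: 2, 1: 2, 2: 1}
See 5: counts = {5: 3, 1: 2, 2: 1}
See 2: counts = {5: 3, 1: 2, 2: 2}
See 4: counts = {5: 3, 1: 2, 2: 2, 4: 1}

{5: 3, 1: 2, 2: 2, 4: 1}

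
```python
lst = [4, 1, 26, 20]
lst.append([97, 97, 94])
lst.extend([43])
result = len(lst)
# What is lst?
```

After line 1: lst = [4, 1, 26, 20]
After line 2 (append adds [97, 97, 94] as single element): lst = [4, 1, 26, 20, [97, 97, 94]]
After line 3 (extend unpacks [43], adds 43): lst = [4, 1, 26, 20, [97, 97, 94], 43]
After line 4: result = len(lst) = 6

[4, 1, 26, 20, [97, 97, 94], 43]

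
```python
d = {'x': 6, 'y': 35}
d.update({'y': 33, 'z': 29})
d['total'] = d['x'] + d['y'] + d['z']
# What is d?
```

After line 1: d = {'x': 6, 'y': 35}
After line 2 (y overwritten, z added): d = {'x': 6, 'y': 33, 'z': 29}
After line 3 (total = 6 + 33 + 29 = 68): d = {'x': 6, 'y': 33, 'z': 29, 'total': 68}

{'x': 6, 'y': 33, 'z': 29, 'total': 68}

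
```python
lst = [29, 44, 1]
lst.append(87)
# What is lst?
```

[29, 44, 1, 87]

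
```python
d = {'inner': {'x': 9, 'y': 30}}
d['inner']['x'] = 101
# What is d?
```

After line 1: d = {'inner': {'x': 9, 'y': 30}}
After line 2 (inner x overwritten): d = {'inner': {'x': 101, 'y': 30}}

{'inner': {'x': 101, 'y': 30}}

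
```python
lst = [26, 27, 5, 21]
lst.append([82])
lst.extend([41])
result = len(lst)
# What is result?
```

After line 1: lst = [26, 27, 5, 21]
After line 2 (append adds [82] as single element): lst = [26, 27, 5, 21, [82]]
After line 3 (extend unpacks [41], adds 41): lst = [26, 27, 5, 21, [82], 41]
After line 4: result = len(lst) = 6

6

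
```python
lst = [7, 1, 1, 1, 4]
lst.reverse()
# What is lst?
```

[4, 1, 1, 1, 7]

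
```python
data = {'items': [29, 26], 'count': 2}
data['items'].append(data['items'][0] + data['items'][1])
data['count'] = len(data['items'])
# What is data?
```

After line 1: data = {'items': [29, 26], 'count': 2}
After line 2 (append 29 + 26 = 55): data = {'items': [29, 26, 55], 'count': 2}
After line 3 (count = len(items) = 3): data = {'items': [29, 26, 55], 'count': 3}

{'items': [29, 26, 55], 'count': 3}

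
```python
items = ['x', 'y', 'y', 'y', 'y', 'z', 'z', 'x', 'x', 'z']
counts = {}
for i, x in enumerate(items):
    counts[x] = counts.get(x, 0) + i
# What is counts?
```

Initial: counts = {}, items = ['x', 'y', 'y', 'y', 'y', 'z', 'z', 'x', 'x', 'z']
i=0, x='x': counts = {'x': 0}
i=1, x='y': counts = {'x': 0, 'y': 1}
i=2, x='y': counts = {'x': 0, 'y': 3}
i=3, x='y': counts = {'x': 0, 'y': 6}
i=4, x='y': counts = {'x': 0, 'y': 10}
i=5, x='z': counts = {'x': 0, 'y': 10, 'z': 5}
i=6, x='z': counts = {'x': 0, 'y': 10, 'z': 11}
i=7, x='x': counts = {'x': 7, 'y': 10, 'z': 11}
i=8, x='x': counts = {'x': 15, 'y': 10, 'z': 11}
i=9, x='z': counts = {'x': 15, 'y': 10, 'z': 20}

{'x': 15, 'y': 10, 'z': 20}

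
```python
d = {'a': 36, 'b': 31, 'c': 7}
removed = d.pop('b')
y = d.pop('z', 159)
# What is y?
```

After line 1: d = {'a': 36, 'b': 31, 'c': 7}
After line 2 (pop 'b' returns 31): d = {'a': 36, 'c': 7}, removed = 31
After line 3 (pop 'z' missing, returns default 159): d = {'a': 36, 'c': 7}, y = 159

159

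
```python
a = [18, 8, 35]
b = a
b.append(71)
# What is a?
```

After line 1: a = [18, 8, 35]
After line 2 (b = a is an alias, same object): a = [18, 8, 35], b = [18, 8, 35]
After line 3 (b.append mutates the shared list): a = [18, 8, 35, 71], b = [18, 8, 35, 71]

[18, 8, 35, 71]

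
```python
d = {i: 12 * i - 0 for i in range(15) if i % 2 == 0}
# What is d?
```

{0: 0, 2: 24, 4: 48, 6: 72, 8: 96, 10: 120, 12: 144, 14: 168}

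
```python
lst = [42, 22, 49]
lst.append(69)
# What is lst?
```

[42, 22, 49, 69]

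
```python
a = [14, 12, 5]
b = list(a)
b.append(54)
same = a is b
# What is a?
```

After line 1: a = [14, 12, 5]
After line 2 (b = list(a) is a shallow copy, new object): a = [14, 12, 5], b = [14, 12, 5]
After line 3 (append only mutates b): a = [14, 12, 5], b = [14, 12, 5, 54]
After line 4 (same = a is b; different objects -> False): same = False

[14, 12, 5]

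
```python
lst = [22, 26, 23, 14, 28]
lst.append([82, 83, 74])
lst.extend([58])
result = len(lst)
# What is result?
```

After line 1: lst = [22, 26, 23, 14, 28]
After line 2 (append adds [82, 83, 74] as single element): lst = [22, 26, 23, 14, 28, [82, 83, 74]]
After line 3 (extend unpacks [58], adds 58): lst = [22, 26, 23, 14, 28, [82, 83, 74], 58]
After line 4: result = len(lst) = 7

7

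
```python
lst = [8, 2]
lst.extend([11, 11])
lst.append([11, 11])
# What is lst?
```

After line 1: lst = [8, 2]
After line 2 (extend unpacks [11, 11]): lst = [8, 2, 11, 11]
After line 3 (append adds [11, 11] as single element): lst = [8, 2, 11, 11, [11, 11]]

[8, 2, 11, 11, [11, 11]]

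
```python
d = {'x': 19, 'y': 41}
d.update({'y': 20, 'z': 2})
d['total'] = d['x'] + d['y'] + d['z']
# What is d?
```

After line 1: d = {'x': 19, 'y': 41}
After line 2 (y overwritten, z added): d = {'x': 19, 'y': 20, 'z': 2}
After line 3 (total = 19 + 20 + 2 = 41): d = {'x': 19, 'y': 20, 'z': 2, 'total': 41}

{'x': 19, 'y': 20, 'z': 2, 'total': 41}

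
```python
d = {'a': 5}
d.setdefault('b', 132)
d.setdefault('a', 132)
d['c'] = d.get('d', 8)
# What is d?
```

After line 1: d = {'a': 5}
After line 2 (setdefault adds 'b'=132): d = {'a': 5, 'b': 132}
After line 3 (setdefault 'a' no-op, already exists): d = {'a': 5, 'b': 132}
After line 4 (get('d', 8) returns default since 'd' not in d): d = {'a': 5, 'b': 132, 'c': 8}

{'a': 5, 'b': 132, 'c': 8}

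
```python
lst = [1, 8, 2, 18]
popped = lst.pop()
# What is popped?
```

18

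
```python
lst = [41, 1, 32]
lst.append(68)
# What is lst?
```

[41, 1, 32, 68]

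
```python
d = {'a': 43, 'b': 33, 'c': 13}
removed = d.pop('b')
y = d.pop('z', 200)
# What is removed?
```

After line 1: d = {'a': 43, 'b': 33, 'c': 13}
After line 2 (pop 'b' returns 33): d = {'a': 43, 'c': 13}, removed = 33
After line 3 (pop 'z' missing, returns default 200): d = {'a': 43, 'c': 13}, y = 200

33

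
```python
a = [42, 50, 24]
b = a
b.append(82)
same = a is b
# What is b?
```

After line 1: a = [42, 50, 24]
After line 2 (b = a is an alias, same object): a = [42, 50, 24], b = [42, 50, 24]
After line 3 (b.append mutates the shared list): a = [42, 50, 24, 82], b = [42, 50, 24, 82]
After line 4 (same = a is b; same object -> True): same = True

[42, 50, 24, 82]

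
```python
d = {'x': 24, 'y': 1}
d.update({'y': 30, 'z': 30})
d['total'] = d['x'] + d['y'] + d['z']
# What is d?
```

After line 1: d = {'x': 24, 'y': 1}
After line 2 (y overwritten, z added): d = {'x': 24, 'y': 30, 'z': 30}
After line 3 (total = 24 + 30 + 30 = 84): d = {'x': 24, 'y': 30, 'z': 30, 'total': 84}

{'x': 24, 'y': 30, 'z': 30, 'total': 84}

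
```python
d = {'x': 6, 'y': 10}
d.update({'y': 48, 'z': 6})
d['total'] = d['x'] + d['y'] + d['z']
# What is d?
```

After line 1: d = {'x': 6, 'y': 10}
After line 2 (y overwritten, z added): d = {'x': 6, 'y': 48, 'z': 6}
After line 3 (total = 6 + 48 + 6 = 60): d = {'x': 6, 'y': 48, 'z': 6, 'total': 60}

{'x': 6, 'y': 48, 'z': 6, 'total': 60}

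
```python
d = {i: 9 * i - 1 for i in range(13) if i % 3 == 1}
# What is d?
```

{1: 8, 4: 35, 7: 62, 10: 89}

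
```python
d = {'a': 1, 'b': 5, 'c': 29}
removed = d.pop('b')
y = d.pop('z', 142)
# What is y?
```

After line 1: d = {'a': 1, 'b': 5, 'c': 29}
After line 2 (pop 'b' returns 5): d = {'a': 1, 'c': 29}, removed = 5
After line 3 (pop 'z' missing, returns default 142): d = {'a': 1, 'c': 29}, y = 142

142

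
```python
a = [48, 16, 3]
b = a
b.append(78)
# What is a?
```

After line 1: a = [48, 16, 3]
After line 2 (b = a is an alias, same object): a = [48, 16, 3], b = [48, 16, 3]
After line 3 (b.append mutates the shared list): a = [48, 16, 3, 78], b = [48, 16, 3, 78]

[48, 16, 3, 78]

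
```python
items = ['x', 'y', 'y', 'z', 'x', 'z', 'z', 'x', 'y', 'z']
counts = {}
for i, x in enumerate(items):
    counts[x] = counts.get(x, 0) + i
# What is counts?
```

Initial: counts = {}, items = ['x', 'y', 'y', 'z', 'x', 'z', 'z', 'x', 'y', 'z']
i=0, x='x': counts = {'x': 0}
i=1, x='y': counts = {'x': 0, 'y': 1}
i=2, x='y': counts = {'x': 0, 'y': 3}
i=3, x='z': counts = {'x': 0, 'y': 3, 'z': 3}
i=4, x='x': counts = {'x': 4, 'y': 3, 'z': 3}
i=5, x='z': counts = {'x': 4, 'y': 3, 'z': 8}
i=6, x='z': counts = {'x': 4, 'y': 3, 'z': 14}
i=7, x='x': counts = {'x': 11, 'y': 3, 'z': 14}
i=8, x='y': counts = {'x': 11, 'y': 11, 'z': 14}
i=9, x='z': counts = {'x': 11, 'y': 11, 'z': 23}

{'x': 11, 'y': 11, 'z': 23}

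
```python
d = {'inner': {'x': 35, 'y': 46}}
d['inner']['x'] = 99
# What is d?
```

After line 1: d = {'inner': {'x': 35, 'y': 46}}
After line 2 (inner x overwritten): d = {'inner': {'x': 99, 'y': 46}}

{'inner': {'x': 99, 'y': 46}}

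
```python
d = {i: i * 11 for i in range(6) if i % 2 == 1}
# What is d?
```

{1: 11, 3: 33, 5: 55}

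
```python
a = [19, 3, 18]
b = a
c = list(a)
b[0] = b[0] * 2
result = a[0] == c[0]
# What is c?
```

After line 1: a = [19, 3, 18]
After line 2 (b = a, alias): a = [19, 3, 18], b = [19, 3, 18]
After line 3 (c = list(a) is a copy, new object): c = [19, 3, 18]
After line 4 (b[0] = 19 * 2 = 38; mutates shared a/b): a = b = [38, 3, 18], c = [19, 3, 18]
After line 5 (a[0] = 38, c[0] = 19; result = False)

[19, 3, 18]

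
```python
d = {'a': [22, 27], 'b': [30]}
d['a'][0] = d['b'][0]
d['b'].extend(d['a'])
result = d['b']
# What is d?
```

After line 1: d = {'a': [22, 27], 'b': [30]}
After line 2 (a[0] = b[0] = 30): d = {'a': [30, 27], 'b': [30]}
After line 3 (b.extend(a) appends [30, 27]): d = {'a': [30, 27], 'b': [30, 30, 27]}
After line 4: result = d['b'] = [30, 30, 27]

{'a': [30, 27], 'b': [30, 30, 27]}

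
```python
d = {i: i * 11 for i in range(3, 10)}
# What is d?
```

{3: 33, 4: 44, 5: 55, 6: 66, 7: 77, 8: 88, 9: 99}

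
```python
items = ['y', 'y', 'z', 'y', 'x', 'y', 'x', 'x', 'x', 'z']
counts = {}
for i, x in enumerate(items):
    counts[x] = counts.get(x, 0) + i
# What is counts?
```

Initial: counts = {}, items = ['y', 'y', 'z', 'y', 'x', 'y', 'x', 'x', 'x', 'z']
i=0, x='y': counts = {'y': 0}
i=1, x='y': counts = {'y': 1}
i=2, x='z': counts = {'y': 1, 'z': 2}
i=3, x='y': counts = {'y': 4, 'z': 2}
i=4, x='x': counts = {'y': 4, 'z': 2, 'x': 4}
i=5, x='y': counts = {'y': 9, 'z': 2, 'x': 4}
i=6, x='x': counts = {'y': 9, 'z': 2, 'x': 10}
i=7, x='x': counts = {'y': 9, 'z': 2, 'x': 17}
i=8, x='x': counts = {'y': 9, 'z': 2, 'x': 25}
i=9, x='z': counts = {'y': 9, 'z': 11, 'x': 25}

{'y': 9, 'z': 11, 'x': 25}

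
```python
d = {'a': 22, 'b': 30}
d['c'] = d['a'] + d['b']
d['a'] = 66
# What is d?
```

After line 1: d = {'a': 22, 'b': 30}
After line 2 (d['c'] = 22 + 30): d = {'a': 22, 'b': 30, 'c': 52}
After line 3: d = {'a': 66, 'b': 30, 'c': 52}

{'a': 66, 'b': 30, 'c': 52}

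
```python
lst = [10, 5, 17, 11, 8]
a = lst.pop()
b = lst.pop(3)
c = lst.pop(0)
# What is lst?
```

After line 1: lst = [10, 5, 17, 11, 8]
After line 2 (pop() -> a = 8): lst = [10, 5, 17, 11]
After line 3 (pop(3) -> b = 11): lst = [10, 5, 17]
After line 4 (pop(0) -> c = 10): lst = [5, 17]

[5, 17]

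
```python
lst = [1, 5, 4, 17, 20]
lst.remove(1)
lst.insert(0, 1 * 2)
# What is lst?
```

After line 1: lst = [1, 5, 4, 17, 20]
After line 2 (remove first 1): lst = [5, 4, 17, 20]
After line 3 (insert 2 at index 0): lst = [2, 5, 4, 17, 20]

[2, 5, 4, 17, 20]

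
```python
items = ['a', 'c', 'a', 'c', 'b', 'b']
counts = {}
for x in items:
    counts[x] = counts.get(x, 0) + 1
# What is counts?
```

Initial: counts = {}, items = ['a', 'c', 'a', 'c', 'b', 'b']
See 'a': counts = {'a': 1}
See 'c': counts = {'a': 1, 'c': 1}
See 'a': counts = {'a': 2, 'c': 1}
See 'c': counts = {'a': 2, 'c': 2}
See 'b': counts = {'a': 2, 'c': 2, 'b': 1}
See 'b': counts = {'a': 2, 'c': 2, 'b': 2}

{'a': 2, 'c': 2, 'b': 2}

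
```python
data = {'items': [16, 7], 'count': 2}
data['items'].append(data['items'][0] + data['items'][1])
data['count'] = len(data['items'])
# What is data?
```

After line 1: data = {'items': [16, 7], 'count': 2}
After line 2 (append 16 + 7 = 23): data = {'items': [16, 7, 23], 'count': 2}
After line 3 (count = len(items) = 3): data = {'items': [16, 7, 23], 'count': 3}

{'items': [16, 7, 23], 'count': 3}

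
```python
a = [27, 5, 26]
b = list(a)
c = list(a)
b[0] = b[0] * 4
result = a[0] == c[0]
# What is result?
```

After line 1: a = [27, 5, 26]
After line 2 (b = list(a), copy): a = [27, 5, 26], b = [27, 5, 26]
After line 3 (c = list(a) is a copy, new object): c = [27, 5, 26]
After line 4 (b[0] = 27 * 4 = 108; only b mutates (copy)): a = [27, 5, 26], b = [108, 5, 26], c = [27, 5, 26]
After line 5 (a[0] = 27, c[0] = 27; result = True)

True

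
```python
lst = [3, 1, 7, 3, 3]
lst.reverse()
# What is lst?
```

[3, 3, 7, 1, 3]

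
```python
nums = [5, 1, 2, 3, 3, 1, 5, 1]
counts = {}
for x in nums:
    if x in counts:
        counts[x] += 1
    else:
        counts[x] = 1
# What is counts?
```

Initial: counts = {}, nums = [5, 1, 2, 3, 3, 1, 5, 1]
See 5: counts = {5: 1}
See 1: counts = {5: 1, 1: 1}
See 2: counts = {5: 1, 1: 1, 2: 1}
See 3: counts = {5: 1, 1: 1, 2: 1, 3: 1}
See 3: counts = {5: 1, 1: 1, 2: 1, 3: 2}
See 1: counts = {5: 1, 1: 2, 2: 1, 3: 2}
See 5: counts = {5: 2, 1: 2, 2: 1, 3: 2}
See 1: counts = {5: 2, 1: 3, 2: 1, 3: 2}

{5: 2, 1: 3, 2: 1, 3: 2}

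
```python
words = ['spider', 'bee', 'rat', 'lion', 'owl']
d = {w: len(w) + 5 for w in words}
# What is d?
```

{'spider': 11, 'bee': 8, 'rat': 8, 'lion': 9, 'owl': 8}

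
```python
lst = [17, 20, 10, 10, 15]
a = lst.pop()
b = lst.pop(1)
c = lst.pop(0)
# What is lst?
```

After line 1: lst = [17, 20, 10, 10, 15]
After line 2 (pop() -> a = 15): lst = [17, 20, 10, 10]
After line 3 (pop(1) -> b = 20): lst = [17, 10, 10]
After line 4 (pop(0) -> c = 17): lst = [10, 10]

[10, 10]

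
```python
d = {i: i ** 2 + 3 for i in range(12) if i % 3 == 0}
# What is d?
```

{0: 3, 3: 12, 6: 39, 9: 84}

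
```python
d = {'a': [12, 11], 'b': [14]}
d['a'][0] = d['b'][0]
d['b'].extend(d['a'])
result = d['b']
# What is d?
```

After line 1: d = {'a': [12, 11], 'b': [14]}
After line 2 (a[0] = b[0] = 14): d = {'a': [14, 11], 'b': [14]}
After line 3 (b.extend(a) appends [14, 11]): d = {'a': [14, 11], 'b': [14, 14, 11]}
After line 4: result = d['b'] = [14, 14, 11]

{'a': [14, 11], 'b': [14, 14, 11]}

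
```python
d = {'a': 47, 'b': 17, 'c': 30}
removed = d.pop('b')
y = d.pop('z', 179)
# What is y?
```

After line 1: d = {'a': 47, 'b': 17, 'c': 30}
After line 2 (pop 'b' returns 17): d = {'a': 47, 'c': 30}, removed = 17
After line 3 (pop 'z' missing, returns default 179): d = {'a': 47, 'c': 30}, y = 179

179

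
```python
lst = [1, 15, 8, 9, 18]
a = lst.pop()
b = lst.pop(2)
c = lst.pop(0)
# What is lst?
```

After line 1: lst = [1, 15, 8, 9, 18]
After line 2 (pop() -> a = 18): lst = [1, 15, 8, 9]
After line 3 (pop(2) -> b = 8): lst = [1, 15, 9]
After line 4 (pop(0) -> c = 1): lst = [15, 9]

[15, 9]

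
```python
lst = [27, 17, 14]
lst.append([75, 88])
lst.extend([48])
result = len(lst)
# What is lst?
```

After line 1: lst = [27, 17, 14]
After line 2 (append adds [75, 88] as single element): lst = [27, 17, 14, [75, 88]]
After line 3 (extend unpacks [48], adds 48): lst = [27, 17, 14, [75, 88], 48]
After line 4: result = len(lst) = 5

[27, 17, 14, [75, 88], 48]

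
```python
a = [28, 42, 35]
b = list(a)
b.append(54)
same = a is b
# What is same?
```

After line 1: a = [28, 42, 35]
After line 2 (b = list(a) is a shallow copy, new object): a = [28, 42, 35], b = [28, 42, 35]
After line 3 (append only mutates b): a = [28, 42, 35], b = [28, 42, 35, 54]
After line 4 (same = a is b; different objects -> False): same = False

False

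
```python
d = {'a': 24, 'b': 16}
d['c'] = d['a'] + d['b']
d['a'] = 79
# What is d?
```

After line 1: d = {'a': 24, 'b': 16}
After line 2 (d['c'] = 24 + 16): d = {'a': 24, 'b': 16, 'c': 40}
After line 3: d = {'a': 79, 'b': 16, 'c': 40}

{'a': 79, 'b': 16, 'c': 40}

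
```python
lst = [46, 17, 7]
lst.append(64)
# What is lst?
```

[46, 17, 7, 64]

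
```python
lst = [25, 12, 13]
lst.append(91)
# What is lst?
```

[25, 12, 13, 91]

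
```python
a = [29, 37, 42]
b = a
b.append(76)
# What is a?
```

After line 1: a = [29, 37, 42]
After line 2 (b = a is an alias, same object): a = [29, 37, 42], b = [29, 37, 42]
After line 3 (b.append mutates the shared list): a = [29, 37, 42, 76], b = [29, 37, 42, 76]

[29, 37, 42, 76]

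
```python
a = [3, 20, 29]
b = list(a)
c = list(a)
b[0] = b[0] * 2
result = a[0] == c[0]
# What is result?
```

After line 1: a = [3, 20, 29]
After line 2 (b = list(a), copy): a = [3, 20, 29], b = [3, 20, 29]
After line 3 (c = list(a) is a copy, new object): c = [3, 20, 29]
After line 4 (b[0] = 3 * 2 = 6; only b mutates (copy)): a = [3, 20, 29], b = [6, 20, 29], c = [3, 20, 29]
After line 5 (a[0] = 3, c[0] = 3; result = True)

True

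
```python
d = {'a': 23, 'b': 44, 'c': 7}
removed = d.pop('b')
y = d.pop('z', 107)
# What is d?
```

After line 1: d = {'a': 23, 'b': 44, 'c': 7}
After line 2 (pop 'b' returns 44): d = {'a': 23, 'c': 7}, removed = 44
After line 3 (pop 'z' missing, returns default 107): d = {'a': 23, 'c': 7}, y = 107

{'a': 23, 'c': 7}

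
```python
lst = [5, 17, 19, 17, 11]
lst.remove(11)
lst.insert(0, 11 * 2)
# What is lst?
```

After line 1: lst = [5, 17, 19, 17, 11]
After line 2 (remove first 11): lst = [5, 17, 19, 17]
After line 3 (insert 22 at index 0): lst = [22, 5, 17, 19, 17]

[22, 5, 17, 19, 17]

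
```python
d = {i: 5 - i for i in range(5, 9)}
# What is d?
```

{5: 0, 6: -1, 7: -2, 8: -3}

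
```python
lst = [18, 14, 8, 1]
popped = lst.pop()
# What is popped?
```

1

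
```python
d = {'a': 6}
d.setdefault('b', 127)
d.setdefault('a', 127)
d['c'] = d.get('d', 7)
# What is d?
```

After line 1: d = {'a': 6}
After line 2 (setdefault adds 'b'=127): d = {'a': 6, 'b': 127}
After line 3 (setdefault 'a' no-op, already exists): d = {'a': 6, 'b': 127}
After line 4 (get('d', 7) returns default since 'd' not in d): d = {'a': 6, 'b': 127, 'c': 7}

{'a': 6, 'b': 127, 'c': 7}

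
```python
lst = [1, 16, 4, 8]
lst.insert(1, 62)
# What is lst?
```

[1, 62, 16, 4, 8]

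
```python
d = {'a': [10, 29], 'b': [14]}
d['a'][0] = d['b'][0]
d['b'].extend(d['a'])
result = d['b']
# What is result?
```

After line 1: d = {'a': [10, 29], 'b': [14]}
After line 2 (a[0] = b[0] = 14): d = {'a': [14, 29], 'b': [14]}
After line 3 (b.extend(a) appends [14, 29]): d = {'a': [14, 29], 'b': [14, 14, 29]}
After line 4: result = d['b'] = [14, 14, 29]

[14, 14, 29]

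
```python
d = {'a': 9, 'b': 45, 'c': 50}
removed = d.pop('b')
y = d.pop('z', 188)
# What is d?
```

After line 1: d = {'a': 9, 'b': 45, 'c': 50}
After line 2 (pop 'b' returns 45): d = {'a': 9, 'c': 50}, removed = 45
After line 3 (pop 'z' missing, returns default 188): d = {'a': 9, 'c': 50}, y = 188

{'a': 9, 'c': 50}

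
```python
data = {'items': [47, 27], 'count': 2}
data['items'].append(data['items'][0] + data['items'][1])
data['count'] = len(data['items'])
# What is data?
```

After line 1: data = {'items': [47, 27], 'count': 2}
After line 2 (append 47 + 27 = 74): data = {'items': [47, 27, 74], 'count': 2}
After line 3 (count = len(items) = 3): data = {'items': [47, 27, 74], 'count': 3}

{'items': [47, 27, 74], 'count': 3}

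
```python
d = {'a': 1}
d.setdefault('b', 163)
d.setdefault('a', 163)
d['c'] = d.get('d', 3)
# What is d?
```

After line 1: d = {'a': 1}
After line 2 (setdefault adds 'b'=163): d = {'a': 1, 'b': 163}
After line 3 (setdefault 'a' no-op, already exists): d = {'a': 1, 'b': 163}
After line 4 (get('d', 3) returns default since 'd' not in d): d = {'a': 1, 'b': 163, 'c': 3}

{'a': 1, 'b': 163, 'c': 3}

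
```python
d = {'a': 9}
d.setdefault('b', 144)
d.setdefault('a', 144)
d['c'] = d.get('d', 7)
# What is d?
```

After line 1: d = {'a': 9}
After line 2 (setdefault adds 'b'=144): d = {'a': 9, 'b': 144}
After line 3 (setdefault 'a' no-op, already exists): d = {'a': 9, 'b': 144}
After line 4 (get('d', 7) returns default since 'd' not in d): d = {'a': 9, 'b': 144, 'c': 7}

{'a': 9, 'b': 144, 'c': 7}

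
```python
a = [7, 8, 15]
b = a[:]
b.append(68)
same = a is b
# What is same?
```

After line 1: a = [7, 8, 15]
After line 2 (b = a[:] is a shallow copy, new object): a = [7, 8, 15], b = [7, 8, 15]
After line 3 (append only mutates b): a = [7, 8, 15], b = [7, 8, 15, 68]
After line 4 (same = a is b; different objects -> False): same = False

False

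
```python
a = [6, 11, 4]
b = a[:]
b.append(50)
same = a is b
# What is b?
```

After line 1: a = [6, 11, 4]
After line 2 (b = a[:] is a shallow copy, new object): a = [6, 11, 4], b = [6, 11, 4]
After line 3 (append only mutates b): a = [6, 11, 4], b = [6, 11, 4, 50]
After line 4 (same = a is b; different objects -> False): same = False

[6, 11, 4, 50]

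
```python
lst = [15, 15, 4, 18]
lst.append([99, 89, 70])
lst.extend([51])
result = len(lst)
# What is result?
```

After line 1: lst = [15, 15, 4, 18]
After line 2 (append adds [99, 89, 70] as single element): lst = [15, 15, 4, 18, [99, 89, 70]]
After line 3 (extend unpacks [51], adds 51): lst = [15, 15, 4, 18, [99, 89, 70], 51]
After line 4: result = len(lst) = 6

6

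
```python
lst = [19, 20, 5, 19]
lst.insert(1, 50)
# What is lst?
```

[19, 50, 20, 5, 19]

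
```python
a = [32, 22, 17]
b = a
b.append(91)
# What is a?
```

After line 1: a = [32, 22, 17]
After line 2 (b = a is an alias, same object): a = [32, 22, 17], b = [32, 22, 17]
After line 3 (b.append mutates the shared list): a = [32, 22, 17, 91], b = [32, 22, 17, 91]

[32, 22, 17, 91]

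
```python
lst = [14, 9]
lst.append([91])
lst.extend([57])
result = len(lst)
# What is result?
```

After line 1: lst = [14, 9]
After line 2 (append adds [91] as single element): lst = [14, 9, [91]]
After line 3 (extend unpacks [57], adds 57): lst = [14, 9, [91], 57]
After line 4: result = len(lst) = 4

4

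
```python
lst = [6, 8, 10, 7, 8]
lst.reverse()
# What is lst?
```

[8, 7, 10, 8, 6]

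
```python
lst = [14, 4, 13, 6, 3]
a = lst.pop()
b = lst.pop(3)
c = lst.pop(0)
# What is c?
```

After line 1: lst = [14, 4, 13, 6, 3]
After line 2 (pop() -> a = 3): lst = [14, 4, 13, 6]
After line 3 (pop(3) -> b = 6): lst = [14, 4, 13]
After line 4 (pop(0) -> c = 14): lst = [4, 13]

14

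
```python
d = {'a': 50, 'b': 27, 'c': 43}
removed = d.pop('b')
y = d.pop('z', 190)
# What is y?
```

After line 1: d = {'a': 50, 'b': 27, 'c': 43}
After line 2 (pop 'b' returns 27): d = {'a': 50, 'c': 43}, removed = 27
After line 3 (pop 'z' missing, returns default 190): d = {'a': 50, 'c': 43}, y = 190

190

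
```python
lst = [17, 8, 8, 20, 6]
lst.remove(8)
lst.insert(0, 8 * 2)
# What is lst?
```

After line 1: lst = [17, 8, 8, 20, 6]
After line 2 (remove first 8): lst = [17, 8, 20, 6]
After line 3 (insert 16 at index 0): lst = [16, 17, 8, 20, 6]

[16, 17, 8, 20, 6]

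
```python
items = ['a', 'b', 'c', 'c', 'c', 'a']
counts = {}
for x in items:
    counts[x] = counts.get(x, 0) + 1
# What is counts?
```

Initial: counts = {}, items = ['a', 'b', 'c', 'c', 'c', 'a']
See 'a': counts = {'a': 1}
See 'b': counts = {'a': 1, 'b': 1}
See 'c': counts = {'a': 1, 'b': 1, 'c': 1}
See 'c': counts = {'a': 1, 'b': 1, 'c': 2}
See 'c': counts = {'a': 1, 'b': 1, 'c': 3}
See 'a': counts = {'a': 2, 'b': 1, 'c': 3}

{'a': 2, 'b': 1, 'c': 3}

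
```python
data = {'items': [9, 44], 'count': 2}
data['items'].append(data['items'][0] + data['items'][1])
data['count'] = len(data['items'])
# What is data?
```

After line 1: data = {'items': [9, 44], 'count': 2}
After line 2 (append 9 + 44 = 53): data = {'items': [9, 44, 53], 'count': 2}
After line 3 (count = len(items) = 3): data = {'items': [9, 44, 53], 'count': 3}

{'items': [9, 44, 53], 'count': 3}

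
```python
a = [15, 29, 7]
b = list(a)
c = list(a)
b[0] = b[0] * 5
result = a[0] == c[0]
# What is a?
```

After line 1: a = [15, 29, 7]
After line 2 (b = list(a), copy): a = [15, 29, 7], b = [15, 29, 7]
After line 3 (c = list(a) is a copy, new object): c = [15, 29, 7]
After line 4 (b[0] = 15 * 5 = 75; only b mutates (copy)): a = [15, 29, 7], b = [75, 29, 7], c = [15, 29, 7]
After line 5 (a[0] = 15, c[0] = 15; result = True)

[15, 29, 7]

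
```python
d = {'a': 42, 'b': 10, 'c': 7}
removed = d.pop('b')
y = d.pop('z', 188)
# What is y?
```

After line 1: d = {'a': 42, 'b': 10, 'c': 7}
After line 2 (pop 'b' returns 10): d = {'a': 42, 'c': 7}, removed = 10
After line 3 (pop 'z' missing, returns default 188): d = {'a': 42, 'c': 7}, y = 188

188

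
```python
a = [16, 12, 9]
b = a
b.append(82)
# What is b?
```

After line 1: a = [16, 12, 9]
After line 2 (b = a is an alias, same object): a = [16, 12, 9], b = [16, 12, 9]
After line 3 (b.append mutates the shared list): a = [16, 12, 9, 82], b = [16, 12, 9, 82]

[16, 12, 9, 82]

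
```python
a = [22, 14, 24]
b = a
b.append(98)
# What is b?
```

After line 1: a = [22, 14, 24]
After line 2 (b = a is an alias, same object): a = [22, 14, 24], b = [22, 14, 24]
After line 3 (b.append mutates the shared list): a = [22, 14, 24, 98], b = [22, 14, 24, 98]

[22, 14, 24, 98]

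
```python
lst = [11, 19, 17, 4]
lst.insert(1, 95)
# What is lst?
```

[11, 95, 19, 17, 4]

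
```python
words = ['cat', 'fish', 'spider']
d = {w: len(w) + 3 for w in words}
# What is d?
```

{'cat': 6, 'fish': 7, 'spider': 9}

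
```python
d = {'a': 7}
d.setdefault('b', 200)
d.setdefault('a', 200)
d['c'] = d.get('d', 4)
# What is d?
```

After line 1: d = {'a': 7}
After line 2 (setdefault adds 'b'=200): d = {'a': 7, 'b': 200}
After line 3 (setdefault 'a' no-op, already exists): d = {'a': 7, 'b': 200}
After line 4 (get('d', 4) returns default since 'd' not in d): d = {'a': 7, 'b': 200, 'c': 4}

{'a': 7, 'b': 200, 'c': 4}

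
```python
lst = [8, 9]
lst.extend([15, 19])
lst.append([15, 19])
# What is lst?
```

After line 1: lst = [8, 9]
After line 2 (extend unpacks [15, 19]): lst = [8, 9, 15, 19]
After line 3 (append adds [15, 19] as single element): lst = [8, 9, 15, 19, [15, 19]]

[8, 9, 15, 19, [15, 19]]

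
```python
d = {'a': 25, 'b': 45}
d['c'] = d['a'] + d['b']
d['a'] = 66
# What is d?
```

After line 1: d = {'a': 25, 'b': 45}
After line 2 (d['c'] = 25 + 45): d = {'a': 25, 'b': 45, 'c': 70}
After line 3: d = {'a': 66, 'b': 45, 'c': 70}

{'a': 66, 'b': 45, 'c': 70}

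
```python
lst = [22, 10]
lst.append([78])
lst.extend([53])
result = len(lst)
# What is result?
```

After line 1: lst = [22, 10]
After line 2 (append adds [78] as single element): lst = [22, 10, [78]]
After line 3 (extend unpacks [53], adds 53): lst = [22, 10, [78], 53]
After line 4: result = len(lst) = 4

4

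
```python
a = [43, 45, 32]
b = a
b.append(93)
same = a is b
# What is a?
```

After line 1: a = [43, 45, 32]
After line 2 (b = a is an alias, same object): a = [43, 45, 32], b = [43, 45, 32]
After line 3 (b.append mutates the shared list): a = [43, 45, 32, 93], b = [43, 45, 32, 93]
After line 4 (same = a is b; same object -> True): same = True

[43, 45, 32, 93]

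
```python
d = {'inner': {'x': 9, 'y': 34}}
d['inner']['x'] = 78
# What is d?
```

After line 1: d = {'inner': {'x': 9, 'y': 34}}
After line 2 (inner x overwritten): d = {'inner': {'x': 78, 'y': 34}}

{'inner': {'x': 78, 'y': 34}}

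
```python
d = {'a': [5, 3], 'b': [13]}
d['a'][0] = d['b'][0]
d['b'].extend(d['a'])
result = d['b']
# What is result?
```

After line 1: d = {'a': [5, 3], 'b': [13]}
After line 2 (a[0] = b[0] = 13): d = {'a': [13, 3], 'b': [13]}
After line 3 (b.extend(a) appends [13, 3]): d = {'a': [13, 3], 'b': [13, 13, 3]}
After line 4: result = d['b'] = [13, 13, 3]

[13, 13, 3]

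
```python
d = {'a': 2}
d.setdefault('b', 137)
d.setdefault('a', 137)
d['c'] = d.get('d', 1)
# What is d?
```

After line 1: d = {'a': 2}
After line 2 (setdefault adds 'b'=137): d = {'a': 2, 'b': 137}
After line 3 (setdefault 'a' no-op, already exists): d = {'a': 2, 'b': 137}
After line 4 (get('d', 1) returns default since 'd' not in d): d = {'a': 2, 'b': 137, 'c': 1}

{'a': 2, 'b': 137, 'c': 1}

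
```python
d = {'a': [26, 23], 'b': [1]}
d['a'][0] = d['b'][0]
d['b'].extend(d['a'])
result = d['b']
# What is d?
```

After line 1: d = {'a': [26, 23], 'b': [1]}
After line 2 (a[0] = b[0] = 1): d = {'a': [1, 23], 'b': [1]}
After line 3 (b.extend(a) appends [1, 23]): d = {'a': [1, 23], 'b': [1, 1, 23]}
After line 4: result = d['b'] = [1, 1, 23]

{'a': [1, 23], 'b': [1, 1, 23]}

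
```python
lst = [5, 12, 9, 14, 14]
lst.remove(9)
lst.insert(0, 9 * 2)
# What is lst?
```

After line 1: lst = [5, 12, 9, 14, 14]
After line 2 (remove first 9): lst = [5, 12, 14, 14]
After line 3 (insert 18 at index 0): lst = [18, 5, 12, 14, 14]

[18, 5, 12, 14, 14]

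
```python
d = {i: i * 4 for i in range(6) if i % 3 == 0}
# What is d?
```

{0: 0, 3: 12}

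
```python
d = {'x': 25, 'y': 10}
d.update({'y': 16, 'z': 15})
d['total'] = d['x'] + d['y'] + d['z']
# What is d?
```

After line 1: d = {'x': 25, 'y': 10}
After line 2 (y overwritten, z added): d = {'x': 25, 'y': 16, 'z': 15}
After line 3 (total = 25 + 16 + 15 = 56): d = {'x': 25, 'y': 16, 'z': 15, 'total': 56}

{'x': 25, 'y': 16, 'z': 15, 'total': 56}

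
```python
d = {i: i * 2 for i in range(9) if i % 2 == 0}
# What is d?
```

{0: 0, 2: 4, 4: 8, 6: 12, 8: 16}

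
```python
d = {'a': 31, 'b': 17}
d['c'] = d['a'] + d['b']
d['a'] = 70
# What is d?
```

After line 1: d = {'a': 31, 'b': 17}
After line 2 (d['c'] = 31 + 17): d = {'a': 31, 'b': 17, 'c': 48}
After line 3: d = {'a': 70, 'b': 17, 'c': 48}

{'a': 70, 'b': 17, 'c': 48}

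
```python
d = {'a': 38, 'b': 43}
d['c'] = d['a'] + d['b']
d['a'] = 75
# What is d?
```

After line 1: d = {'a': 38, 'b': 43}
After line 2 (d['c'] = 38 + 43): d = {'a': 38, 'b': 43, 'c': 81}
After line 3: d = {'a': 75, 'b': 43, 'c': 81}

{'a': 75, 'b': 43, 'c': 81}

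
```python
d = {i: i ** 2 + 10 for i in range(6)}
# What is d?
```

{0: 10, 1: 11, 2: 14, 3: 19, 4: 26, 5: 35}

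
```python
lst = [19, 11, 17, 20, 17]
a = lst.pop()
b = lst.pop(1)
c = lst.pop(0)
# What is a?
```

After line 1: lst = [19, 11, 17, 20, 17]
After line 2 (pop() -> a = 17): lst = [19, 11, 17, 20]
After line 3 (pop(1) -> b = 11): lst = [19, 17, 20]
After line 4 (pop(0) -> c = 19): lst = [17, 20]

17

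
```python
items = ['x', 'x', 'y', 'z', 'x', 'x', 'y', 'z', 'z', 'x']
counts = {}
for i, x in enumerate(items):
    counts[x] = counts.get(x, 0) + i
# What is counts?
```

Initial: counts = {}, items = ['x', 'x', 'y', 'z', 'x', 'x', 'y', 'z', 'z', 'x']
i=0, x='x': counts = {'x': 0}
i=1, x='x': counts = {'x': 1}
i=2, x='y': counts = {'x': 1, 'y': 2}
i=3, x='z': counts = {'x': 1, 'y': 2, 'z': 3}
i=4, x='x': counts = {'x': 5, 'y': 2, 'z': 3}
i=5, x='x': counts = {'x': 10, 'y': 2, 'z': 3}
i=6, x='y': counts = {'x': 10, 'y': 8, 'z': 3}
i=7, x='z': counts = {'x': 10, 'y': 8, 'z': 10}
i=8, x='z': counts = {'x': 10, 'y': 8, 'z': 18}
i=9, x='x': counts = {'x': 19, 'y': 8, 'z': 18}

{'x': 19, 'y': 8, 'z': 18}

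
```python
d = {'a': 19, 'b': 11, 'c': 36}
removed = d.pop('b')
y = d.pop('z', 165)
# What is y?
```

After line 1: d = {'a': 19, 'b': 11, 'c': 36}
After line 2 (pop 'b' returns 11): d = {'a': 19, 'c': 36}, removed = 11
After line 3 (pop 'z' missing, returns default 165): d = {'a': 19, 'c': 36}, y = 165

165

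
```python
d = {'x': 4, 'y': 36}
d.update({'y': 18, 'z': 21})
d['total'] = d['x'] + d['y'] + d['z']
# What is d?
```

After line 1: d = {'x': 4, 'y': 36}
After line 2 (y overwritten, z added): d = {'x': 4, 'y': 18, 'z': 21}
After line 3 (total = 4 + 18 + 21 = 43): d = {'x': 4, 'y': 18, 'z': 21, 'total': 43}

{'x': 4, 'y': 18, 'z': 21, 'total': 43}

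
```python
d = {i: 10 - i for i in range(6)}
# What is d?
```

{0: 10, 1: 9, 2: 8, 3: 7, 4: 6, 5: 5}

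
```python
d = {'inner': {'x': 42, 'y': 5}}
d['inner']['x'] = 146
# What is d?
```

After line 1: d = {'inner': {'x': 42, 'y': 5}}
After line 2 (inner x overwritten): d = {'inner': {'x': 146, 'y': 5}}

{'inner': {'x': 146, 'y': 5}}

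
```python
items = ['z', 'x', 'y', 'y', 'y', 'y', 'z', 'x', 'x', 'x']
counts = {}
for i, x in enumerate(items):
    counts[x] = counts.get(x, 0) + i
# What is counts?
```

Initial: counts = {}, items = ['z', 'x', 'y', 'y', 'y', 'y', 'z', 'x', 'x', 'x']
i=0, x='z': counts = {'z': 0}
i=1, x='x': counts = {'z': 0, 'x': 1}
i=2, x='y': counts = {'z': 0, 'x': 1, 'y': 2}
i=3, x='y': counts = {'z': 0, 'x': 1, 'y': 5}
i=4, x='y': counts = {'z': 0, 'x': 1, 'y': 9}
i=5, x='y': counts = {'z': 0, 'x': 1, 'y': 14}
i=6, x='z': counts = {'z': 6, 'x': 1, 'y': 14}
i=7, x='x': counts = {'z': 6, 'x': 8, 'y': 14}
i=8, x='x': counts = {'z': 6, 'x': 16, 'y': 14}
i=9, x='x': counts = {'z': 6, 'x': 25, 'y': 14}

{'z': 6, 'x': 25, 'y': 14}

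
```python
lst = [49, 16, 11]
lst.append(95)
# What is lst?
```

[49, 16, 11, 95]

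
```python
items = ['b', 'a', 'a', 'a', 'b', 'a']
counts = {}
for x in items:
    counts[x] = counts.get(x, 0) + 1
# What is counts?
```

Initial: counts = {}, items = ['b', 'a', 'a', 'a', 'b', 'a']
See 'b': counts = {'b': 1}
See 'a': counts = {'b': 1, 'a': 1}
See 'a': counts = {'b': 1, 'a': 2}
See 'a': counts = {'b': 1, 'a': 3}
See 'b': counts = {'b': 2, 'a': 3}
See 'a': counts = {'b': 2, 'a': 4}

{'b': 2, 'a': 4}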